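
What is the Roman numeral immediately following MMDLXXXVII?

MMDLXXXVII = 2587, so the next integer is 2587 + 1 = 2588

MMDLXXXVIII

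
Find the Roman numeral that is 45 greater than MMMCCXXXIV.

MMMCCXXXIV = 3234
3234 + 45 = 3279

MMMCCLXXIX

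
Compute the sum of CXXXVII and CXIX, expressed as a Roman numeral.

CXXXVII = 137
CXIX = 119
137 + 119 = 256

CCLVI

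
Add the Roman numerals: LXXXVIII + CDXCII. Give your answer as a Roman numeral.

LXXXVIII = 88
CDXCII = 492
88 + 492 = 580

DLXXX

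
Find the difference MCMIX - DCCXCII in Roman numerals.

MCMIX = 1909
DCCXCII = 792
1909 - 792 = 1117

MCXVII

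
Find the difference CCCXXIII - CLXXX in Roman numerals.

CCCXXIII = 323
CLXXX = 180
323 - 180 = 143

CXLIII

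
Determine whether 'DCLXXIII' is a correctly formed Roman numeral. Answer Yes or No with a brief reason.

'DCLXXIII': Check the rules: uses only the symbols I, V, X, L, C, D, M; no symbol is repeated more than three times in a row; V, L and D each appear at most once; no smaller symbol precedes a larger one (values never increase from left to right). Value: D (500) + C (100) + L (50) + X (10) + X (10) + I (1) + I (1) + I (1) = 673. So it is a valid standard Roman numeral.

Yes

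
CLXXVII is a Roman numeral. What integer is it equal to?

CLXXVII: C=100, L=50, X=10, X=10, V=5, I=1, I=1
100 + 50 + 10 + 10 + 5 + 1 + 1 = 177

177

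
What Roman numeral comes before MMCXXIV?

MMCXXIV = 2124; previous is 2123

MMCXXIII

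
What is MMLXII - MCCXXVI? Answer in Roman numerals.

MMLXII = 2062
MCCXXVI = 1226
2062 - 1226 = 836

DCCCXXXVI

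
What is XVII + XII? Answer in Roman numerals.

XVII = 17
XII = 12
17 + 12 = 29

XXIX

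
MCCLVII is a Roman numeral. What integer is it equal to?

MCCLVII: M=1000, C=100, C=100, L=50, V=5, I=1, I=1
1000 + 100 + 100 + 50 + 5 + 1 + 1 = 1257

1257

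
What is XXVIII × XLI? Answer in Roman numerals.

XXVIII = 28
XLI = 41
28 × 41 = 1148

MCXLVIII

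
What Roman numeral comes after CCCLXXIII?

CCCLXXIII = 373; next is 374

CCCLXXIV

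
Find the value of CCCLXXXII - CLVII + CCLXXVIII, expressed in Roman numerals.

CCCLXXXII = 382, CLVII = 157, CCLXXVIII = 278
382 - 157 = 225
225 + 278 = 503

DIII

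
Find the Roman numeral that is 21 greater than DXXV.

DXXV = 525
525 + 21 = 546

DXLVI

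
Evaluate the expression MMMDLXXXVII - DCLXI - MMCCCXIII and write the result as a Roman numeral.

MMMDLXXXVII = 3587, DCLXI = 661, MMCCCXIII = 2313
3587 - 661 = 2926
2926 - 2313 = 613

DCXIII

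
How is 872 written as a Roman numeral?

Convert 872 to Roman numerals:
  872 contains 1×500 (D)
  372 contains 3×100 (CCC)
  72 contains 1×50 (L)
  22 contains 2×10 (XX)
  2 contains 2×1 (II)

DCCCLXXII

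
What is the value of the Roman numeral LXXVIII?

LXXVIII: L=50, X=10, X=10, V=5, I=1, I=1, I=1
50 + 10 + 10 + 5 + 1 + 1 + 1 = 78

78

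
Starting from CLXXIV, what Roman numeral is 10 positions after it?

CLXXIV = 174
174 + 10 = 184

CLXXXIV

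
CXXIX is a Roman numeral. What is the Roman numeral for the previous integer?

CXXIX = 129; previous is 128

CXXVIII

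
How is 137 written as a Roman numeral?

Convert 137 to Roman numerals:
  137 contains 1×100 (C)
  37 contains 3×10 (XXX)
  7 contains 1×5 (V)
  2 contains 2×1 (II)

CXXXVII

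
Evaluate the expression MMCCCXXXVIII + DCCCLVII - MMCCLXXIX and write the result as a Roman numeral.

MMCCCXXXVIII = 2338, DCCCLVII = 857, MMCCLXXIX = 2279
2338 + 857 = 3195
3195 - 2279 = 916

CMXVI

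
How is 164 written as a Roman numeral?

Convert 164 to Roman numerals:
  164 contains 1×100 (C)
  64 contains 1×50 (L)
  14 contains 1×10 (X)
  4 contains 1×4 (IV)

CLXIV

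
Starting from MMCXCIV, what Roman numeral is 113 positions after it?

MMCXCIV = 2194
2194 + 113 = 2307

MMCCCVII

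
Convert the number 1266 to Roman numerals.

Convert 1266 to Roman numerals:
  1266 contains 1×1000 (M)
  266 contains 2×100 (CC)
  66 contains 1×50 (L)
  16 contains 1×10 (X)
  6 contains 1×5 (V)
  1 contains 1×1 (I)

MCCLXVI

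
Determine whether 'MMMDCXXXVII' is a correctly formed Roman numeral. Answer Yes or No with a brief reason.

'MMMDCXXXVII': Check the rules: uses only the symbols I, V, X, L, C, D, M; no symbol is repeated more than three times in a row; V, L and D each appear at most once; no smaller symbol precedes a larger one (values never increase from left to right). Value: M (1000) + M (1000) + M (1000) + D (500) + C (100) + X (10) + X (10) + X (10) + V (5) + I (1) + I (1) = 3637. So it is a valid standard Roman numeral.

Yes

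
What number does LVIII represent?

LVIII: L=50, V=5, I=1, I=1, I=1
50 + 5 + 1 + 1 + 1 = 58

58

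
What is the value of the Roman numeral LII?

LII: L=50, I=1, I=1
50 + 1 + 1 = 52

52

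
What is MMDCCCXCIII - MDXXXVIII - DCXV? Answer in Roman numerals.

MMDCCCXCIII = 2893, MDXXXVIII = 1538, DCXV = 615
2893 - 1538 = 1355
1355 - 615 = 740

DCCXL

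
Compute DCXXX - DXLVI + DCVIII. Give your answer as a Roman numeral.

DCXXX = 630, DXLVI = 546, DCVIII = 608
630 - 546 = 84
84 + 608 = 692

DCXCII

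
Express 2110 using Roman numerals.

Convert 2110 to Roman numerals:
  2110 contains 2×1000 (MM)
  110 contains 1×100 (C)
  10 contains 1×10 (X)

MMCX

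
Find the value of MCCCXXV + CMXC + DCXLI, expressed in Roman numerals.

MCCCXXV = 1325, CMXC = 990, DCXLI = 641
1325 + 990 = 2315
2315 + 641 = 2956

MMCMLVI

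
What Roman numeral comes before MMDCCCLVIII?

MMDCCCLVIII = 2858; previous is 2857

MMDCCCLVII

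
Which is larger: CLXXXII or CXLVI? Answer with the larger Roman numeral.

CLXXXII = 182
CXLVI = 146
182 is larger

CLXXXII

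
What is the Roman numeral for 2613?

Convert 2613 to Roman numerals:
  2613 contains 2×1000 (MM)
  613 contains 1×500 (D)
  113 contains 1×100 (C)
  13 contains 1×10 (X)
  3 contains 3×1 (III)

MMDCXIII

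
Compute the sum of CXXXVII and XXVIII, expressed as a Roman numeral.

CXXXVII = 137
XXVIII = 28
137 + 28 = 165

CLXV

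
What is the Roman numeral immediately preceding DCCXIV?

DCCXIV = 714, so the previous integer is 714 - 1 = 713

DCCXIII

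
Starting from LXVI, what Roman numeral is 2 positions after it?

LXVI = 66
66 + 2 = 68

LXVIII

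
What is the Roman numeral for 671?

Convert 671 to Roman numerals:
  671 contains 1×500 (D)
  171 contains 1×100 (C)
  71 contains 1×50 (L)
  21 contains 2×10 (XX)
  1 contains 1×1 (I)

DCLXXI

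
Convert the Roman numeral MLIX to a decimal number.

MLIX: M=1000, L=50, IX=9
1000 + 50 + 9 = 1059

1059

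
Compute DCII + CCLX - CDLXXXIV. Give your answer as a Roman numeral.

DCII = 602, CCLX = 260, CDLXXXIV = 484
602 + 260 = 862
862 - 484 = 378

CCCLXXVIII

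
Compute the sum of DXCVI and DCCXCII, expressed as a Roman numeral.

DXCVI = 596
DCCXCII = 792
596 + 792 = 1388

MCCCLXXXVIII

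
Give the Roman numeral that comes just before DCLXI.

DCLXI = 661, so the previous integer is 661 - 1 = 660

DCLX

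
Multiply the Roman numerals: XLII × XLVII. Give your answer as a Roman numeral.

XLII = 42
XLVII = 47
42 × 47 = 1974

MCMLXXIV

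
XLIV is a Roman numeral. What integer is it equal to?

XLIV: XL=40, IV=4
40 + 4 = 44

44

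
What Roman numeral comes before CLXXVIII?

CLXXVIII = 178, so the previous integer is 178 - 1 = 177

CLXXVII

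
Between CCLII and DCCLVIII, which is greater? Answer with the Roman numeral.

CCLII = 252
DCCLVIII = 758
758 is larger

DCCLVIII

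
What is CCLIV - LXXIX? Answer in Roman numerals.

CCLIV = 254
LXXIX = 79
254 - 79 = 175

CLXXV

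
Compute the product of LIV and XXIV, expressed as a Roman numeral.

LIV = 54
XXIV = 24
54 × 24 = 1296

MCCXCVI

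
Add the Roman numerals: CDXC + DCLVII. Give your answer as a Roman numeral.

CDXC = 490
DCLVII = 657
490 + 657 = 1147

MCXLVII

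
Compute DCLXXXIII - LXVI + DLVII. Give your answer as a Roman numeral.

DCLXXXIII = 683, LXVI = 66, DLVII = 557
683 - 66 = 617
617 + 557 = 1174

MCLXXIV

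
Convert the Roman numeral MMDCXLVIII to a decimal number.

MMDCXLVIII: M=1000, M=1000, D=500, C=100, XL=40, V=5, I=1, I=1, I=1
1000 + 1000 + 500 + 100 + 40 + 5 + 1 + 1 + 1 = 2648

2648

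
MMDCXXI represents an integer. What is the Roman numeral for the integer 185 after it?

MMDCXXI = 2621
2621 + 185 = 2806

MMDCCCVI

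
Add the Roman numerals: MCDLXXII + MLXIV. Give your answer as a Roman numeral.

MCDLXXII = 1472
MLXIV = 1064
1472 + 1064 = 2536

MMDXXXVI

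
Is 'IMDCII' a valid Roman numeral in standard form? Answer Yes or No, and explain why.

'IMDCII': Invalid subtractive combination: IM

No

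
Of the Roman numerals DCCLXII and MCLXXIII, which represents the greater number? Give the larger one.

DCCLXII = 762
MCLXXIII = 1173
1173 is larger

MCLXXIII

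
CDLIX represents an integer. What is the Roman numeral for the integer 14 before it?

CDLIX = 459
459 - 14 = 445

CDXLV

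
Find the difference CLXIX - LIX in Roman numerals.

CLXIX = 169
LIX = 59
169 - 59 = 110

CX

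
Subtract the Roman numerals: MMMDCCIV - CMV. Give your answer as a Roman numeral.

MMMDCCIV = 3704
CMV = 905
3704 - 905 = 2799

MMDCCXCIX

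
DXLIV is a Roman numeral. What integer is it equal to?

DXLIV: D=500, XL=40, IV=4
500 + 40 + 4 = 544

544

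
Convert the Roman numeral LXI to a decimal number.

LXI: L=50, X=10, I=1
50 + 10 + 1 = 61

61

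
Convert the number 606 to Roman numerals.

Convert 606 to Roman numerals:
  606 contains 1×500 (D)
  106 contains 1×100 (C)
  6 contains 1×5 (V)
  1 contains 1×1 (I)

DCVI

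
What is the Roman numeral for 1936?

Convert 1936 to Roman numerals:
  1936 contains 1×1000 (M)
  936 contains 1×900 (CM)
  36 contains 3×10 (XXX)
  6 contains 1×5 (V)
  1 contains 1×1 (I)

MCMXXXVI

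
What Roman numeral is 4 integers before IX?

IX = 9
9 - 4 = 5

V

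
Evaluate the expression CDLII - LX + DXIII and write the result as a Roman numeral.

CDLII = 452, LX = 60, DXIII = 513
452 - 60 = 392
392 + 513 = 905

CMV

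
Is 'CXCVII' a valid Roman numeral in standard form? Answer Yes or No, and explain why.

'CXCVII': Check the rules: uses only the symbols I, V, X, L, C, D, M; no symbol is repeated more than three times in a row; V, L and D each appear at most once; the only place a smaller symbol precedes a larger one is the allowed subtractive pair XC, the symbol right after such a pair (if any) is smaller than the pair's first symbol, and otherwise the values never increase from left to right. Value: C (100) + XC (90) + V (5) + I (1) + I (1) = 197. So it is a valid standard Roman numeral.

Yes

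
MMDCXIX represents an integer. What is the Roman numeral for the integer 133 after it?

MMDCXIX = 2619
2619 + 133 = 2752

MMDCCLII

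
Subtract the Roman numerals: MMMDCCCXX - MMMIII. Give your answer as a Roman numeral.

MMMDCCCXX = 3820
MMMIII = 3003
3820 - 3003 = 817

DCCCXVII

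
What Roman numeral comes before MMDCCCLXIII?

MMDCCCLXIII = 2863, so the previous integer is 2863 - 1 = 2862

MMDCCCLXII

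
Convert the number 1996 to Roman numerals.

Convert 1996 to Roman numerals:
  1996 contains 1×1000 (M)
  996 contains 1×900 (CM)
  96 contains 1×90 (XC)
  6 contains 1×5 (V)
  1 contains 1×1 (I)

MCMXCVI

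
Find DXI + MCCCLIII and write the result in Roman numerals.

DXI = 511
MCCCLIII = 1353
511 + 1353 = 1864

MDCCCLXIV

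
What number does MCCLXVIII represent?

MCCLXVIII: M=1000, C=100, C=100, L=50, X=10, V=5, I=1, I=1, I=1
1000 + 100 + 100 + 50 + 10 + 5 + 1 + 1 + 1 = 1268

1268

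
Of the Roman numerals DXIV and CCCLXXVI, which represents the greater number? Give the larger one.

DXIV = 514
CCCLXXVI = 376
514 is larger

DXIV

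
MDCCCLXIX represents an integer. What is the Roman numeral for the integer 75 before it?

MDCCCLXIX = 1869
1869 - 75 = 1794

MDCCXCIV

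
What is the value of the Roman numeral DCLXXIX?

DCLXXIX: D=500, C=100, L=50, X=10, X=10, IX=9
500 + 100 + 50 + 10 + 10 + 9 = 679

679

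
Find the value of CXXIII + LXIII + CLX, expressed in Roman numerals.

CXXIII = 123, LXIII = 63, CLX = 160
123 + 63 = 186
186 + 160 = 346

CCCXLVI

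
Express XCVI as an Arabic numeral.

XCVI: XC=90, V=5, I=1
90 + 5 + 1 = 96

96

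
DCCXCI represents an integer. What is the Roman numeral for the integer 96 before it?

DCCXCI = 791
791 - 96 = 695

DCXCV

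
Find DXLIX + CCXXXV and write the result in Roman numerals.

DXLIX = 549
CCXXXV = 235
549 + 235 = 784

DCCLXXXIV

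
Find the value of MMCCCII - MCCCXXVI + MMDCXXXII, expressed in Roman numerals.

MMCCCII = 2302, MCCCXXVI = 1326, MMDCXXXII = 2632
2302 - 1326 = 976
976 + 2632 = 3608

MMMDCVIII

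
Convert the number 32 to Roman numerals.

Convert 32 to Roman numerals:
  32 contains 3×10 (XXX)
  2 contains 2×1 (II)

XXXII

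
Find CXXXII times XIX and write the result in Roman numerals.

CXXXII = 132
XIX = 19
132 × 19 = 2508

MMDVIII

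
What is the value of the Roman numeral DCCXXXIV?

DCCXXXIV: D=500, C=100, C=100, X=10, X=10, X=10, IV=4
500 + 100 + 100 + 10 + 10 + 10 + 4 = 734

734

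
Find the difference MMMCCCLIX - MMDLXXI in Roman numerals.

MMMCCCLIX = 3359
MMDLXXI = 2571
3359 - 2571 = 788

DCCLXXXVIII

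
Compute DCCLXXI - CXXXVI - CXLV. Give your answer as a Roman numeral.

DCCLXXI = 771, CXXXVI = 136, CXLV = 145
771 - 136 = 635
635 - 145 = 490

CDXC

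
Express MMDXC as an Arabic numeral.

MMDXC: M=1000, M=1000, D=500, XC=90
1000 + 1000 + 500 + 90 = 2590

2590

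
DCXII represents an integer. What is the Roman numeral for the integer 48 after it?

DCXII = 612
612 + 48 = 660

DCLX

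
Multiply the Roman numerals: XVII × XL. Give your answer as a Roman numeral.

XVII = 17
XL = 40
17 × 40 = 680

DCLXXX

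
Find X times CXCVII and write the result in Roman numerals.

X = 10
CXCVII = 197
10 × 197 = 1970

MCMLXX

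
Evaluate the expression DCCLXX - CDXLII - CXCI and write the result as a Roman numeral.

DCCLXX = 770, CDXLII = 442, CXCI = 191
770 - 442 = 328
328 - 191 = 137

CXXXVII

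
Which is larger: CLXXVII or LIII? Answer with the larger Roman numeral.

CLXXVII = 177
LIII = 53
177 is larger

CLXXVII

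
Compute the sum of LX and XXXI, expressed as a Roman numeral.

LX = 60
XXXI = 31
60 + 31 = 91

XCI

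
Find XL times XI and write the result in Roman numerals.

XL = 40
XI = 11
40 × 11 = 440

CDXL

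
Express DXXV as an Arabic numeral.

DXXV: D=500, X=10, X=10, V=5
500 + 10 + 10 + 5 = 525

525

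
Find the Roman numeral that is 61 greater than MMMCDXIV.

MMMCDXIV = 3414
3414 + 61 = 3475

MMMCDLXXV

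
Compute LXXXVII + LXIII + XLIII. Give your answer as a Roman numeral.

LXXXVII = 87, LXIII = 63, XLIII = 43
87 + 63 = 150
150 + 43 = 193

CXCIII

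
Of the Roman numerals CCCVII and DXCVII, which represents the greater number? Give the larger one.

CCCVII = 307
DXCVII = 597
597 is larger

DXCVII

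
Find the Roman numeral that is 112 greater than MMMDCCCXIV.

MMMDCCCXIV = 3814
3814 + 112 = 3926

MMMCMXXVI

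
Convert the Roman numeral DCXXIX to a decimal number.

DCXXIX: D=500, C=100, X=10, X=10, IX=9
500 + 100 + 10 + 10 + 9 = 629

629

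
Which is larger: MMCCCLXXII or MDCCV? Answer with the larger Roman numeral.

MMCCCLXXII = 2372
MDCCV = 1705
2372 is larger

MMCCCLXXII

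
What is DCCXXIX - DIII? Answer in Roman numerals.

DCCXXIX = 729
DIII = 503
729 - 503 = 226

CCXXVI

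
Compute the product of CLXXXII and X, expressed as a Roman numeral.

CLXXXII = 182
X = 10
182 × 10 = 1820

MDCCCXX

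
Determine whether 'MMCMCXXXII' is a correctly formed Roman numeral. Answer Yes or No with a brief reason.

'MMCMCXXXII': C cannot come right after the subtractive pair CM: once C is subtracted in CM, the next symbol must be smaller than C

No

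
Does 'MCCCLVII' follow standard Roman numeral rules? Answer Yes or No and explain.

'MCCCLVII': Check the rules: uses only the symbols I, V, X, L, C, D, M; no symbol is repeated more than three times in a row; V, L and D each appear at most once; no smaller symbol precedes a larger one (values never increase from left to right). Value: M (1000) + C (100) + C (100) + C (100) + L (50) + V (5) + I (1) + I (1) = 1357. So it is a valid standard Roman numeral.

Yes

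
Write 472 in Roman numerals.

Convert 472 to Roman numerals:
  472 contains 1×400 (CD)
  72 contains 1×50 (L)
  22 contains 2×10 (XX)
  2 contains 2×1 (II)

CDLXXII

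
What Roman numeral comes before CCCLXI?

CCCLXI = 361, so the previous integer is 361 - 1 = 360

CCCLX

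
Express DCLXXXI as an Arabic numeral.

DCLXXXI: D=500, C=100, L=50, X=10, X=10, X=10, I=1
500 + 100 + 50 + 10 + 10 + 10 + 1 = 681

681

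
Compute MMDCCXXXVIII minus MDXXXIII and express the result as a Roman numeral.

MMDCCXXXVIII = 2738
MDXXXIII = 1533
2738 - 1533 = 1205

MCCV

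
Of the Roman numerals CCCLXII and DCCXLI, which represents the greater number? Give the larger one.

CCCLXII = 362
DCCXLI = 741
741 is larger

DCCXLI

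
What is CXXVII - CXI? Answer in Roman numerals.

CXXVII = 127
CXI = 111
127 - 111 = 16

XVI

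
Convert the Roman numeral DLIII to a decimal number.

DLIII: D=500, L=50, I=1, I=1, I=1
500 + 50 + 1 + 1 + 1 = 553

553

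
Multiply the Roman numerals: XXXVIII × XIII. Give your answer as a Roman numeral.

XXXVIII = 38
XIII = 13
38 × 13 = 494

CDXCIV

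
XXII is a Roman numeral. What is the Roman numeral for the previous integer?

XXII = 22, so the previous integer is 22 - 1 = 21

XXI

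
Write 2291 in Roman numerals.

Convert 2291 to Roman numerals:
  2291 contains 2×1000 (MM)
  291 contains 2×100 (CC)
  91 contains 1×90 (XC)
  1 contains 1×1 (I)

MMCCXCI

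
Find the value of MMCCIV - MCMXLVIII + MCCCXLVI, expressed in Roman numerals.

MMCCIV = 2204, MCMXLVIII = 1948, MCCCXLVI = 1346
2204 - 1948 = 256
256 + 1346 = 1602

MDCII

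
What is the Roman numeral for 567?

Convert 567 to Roman numerals:
  567 contains 1×500 (D)
  67 contains 1×50 (L)
  17 contains 1×10 (X)
  7 contains 1×5 (V)
  2 contains 2×1 (II)

DLXVII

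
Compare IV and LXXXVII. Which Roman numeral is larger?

IV = 4
LXXXVII = 87
87 is larger

LXXXVII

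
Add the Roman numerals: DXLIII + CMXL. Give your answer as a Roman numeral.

DXLIII = 543
CMXL = 940
543 + 940 = 1483

MCDLXXXIII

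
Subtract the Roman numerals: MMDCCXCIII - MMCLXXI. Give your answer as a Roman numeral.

MMDCCXCIII = 2793
MMCLXXI = 2171
2793 - 2171 = 622

DCXXII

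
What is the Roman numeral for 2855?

Convert 2855 to Roman numerals:
  2855 contains 2×1000 (MM)
  855 contains 1×500 (D)
  355 contains 3×100 (CCC)
  55 contains 1×50 (L)
  5 contains 1×5 (V)

MMDCCCLV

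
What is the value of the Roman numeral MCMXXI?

MCMXXI: M=1000, CM=900, X=10, X=10, I=1
1000 + 900 + 10 + 10 + 1 = 1921

1921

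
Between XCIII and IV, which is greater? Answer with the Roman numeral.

XCIII = 93
IV = 4
93 is larger

XCIII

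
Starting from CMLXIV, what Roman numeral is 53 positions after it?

CMLXIV = 964
964 + 53 = 1017

MXVII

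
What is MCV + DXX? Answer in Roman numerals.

MCV = 1105
DXX = 520
1105 + 520 = 1625

MDCXXV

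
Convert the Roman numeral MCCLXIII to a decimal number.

MCCLXIII: M=1000, C=100, C=100, L=50, X=10, I=1, I=1, I=1
1000 + 100 + 100 + 50 + 10 + 1 + 1 + 1 = 1263

1263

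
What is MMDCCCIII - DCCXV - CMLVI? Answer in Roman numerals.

MMDCCCIII = 2803, DCCXV = 715, CMLVI = 956
2803 - 715 = 2088
2088 - 956 = 1132

MCXXXII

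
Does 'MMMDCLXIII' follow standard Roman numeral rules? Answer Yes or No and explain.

'MMMDCLXIII': Check the rules: uses only the symbols I, V, X, L, C, D, M; no symbol is repeated more than three times in a row; V, L and D each appear at most once; no smaller symbol precedes a larger one (values never increase from left to right). Value: M (1000) + M (1000) + M (1000) + D (500) + C (100) + L (50) + X (10) + I (1) + I (1) + I (1) = 3663. So it is a valid standard Roman numeral.

Yes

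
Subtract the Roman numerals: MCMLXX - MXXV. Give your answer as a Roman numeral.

MCMLXX = 1970
MXXV = 1025
1970 - 1025 = 945

CMXLV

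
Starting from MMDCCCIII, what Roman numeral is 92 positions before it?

MMDCCCIII = 2803
2803 - 92 = 2711

MMDCCXI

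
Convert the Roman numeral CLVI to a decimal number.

CLVI: C=100, L=50, V=5, I=1
100 + 50 + 5 + 1 = 156

156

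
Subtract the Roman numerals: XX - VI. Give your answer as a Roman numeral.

XX = 20
VI = 6
20 - 6 = 14

XIV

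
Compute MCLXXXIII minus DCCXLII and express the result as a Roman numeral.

MCLXXXIII = 1183
DCCXLII = 742
1183 - 742 = 441

CDXLI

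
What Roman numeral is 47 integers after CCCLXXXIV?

CCCLXXXIV = 384
384 + 47 = 431

CDXXXI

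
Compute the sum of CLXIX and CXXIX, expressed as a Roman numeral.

CLXIX = 169
CXXIX = 129
169 + 129 = 298

CCXCVIII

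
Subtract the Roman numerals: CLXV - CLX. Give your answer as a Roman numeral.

CLXV = 165
CLX = 160
165 - 160 = 5

V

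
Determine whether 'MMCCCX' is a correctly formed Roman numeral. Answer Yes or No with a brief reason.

'MMCCCX': Check the rules: uses only the symbols I, V, X, L, C, D, M; no symbol is repeated more than three times in a row; V, L and D each appear at most once; no smaller symbol precedes a larger one (values never increase from left to right). Value: M (1000) + M (1000) + C (100) + C (100) + C (100) + X (10) = 2310. So it is a valid standard Roman numeral.

Yes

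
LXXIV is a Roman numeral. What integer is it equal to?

LXXIV: L=50, X=10, X=10, IV=4
50 + 10 + 10 + 4 = 74

74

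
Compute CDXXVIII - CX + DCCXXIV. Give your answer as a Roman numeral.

CDXXVIII = 428, CX = 110, DCCXXIV = 724
428 - 110 = 318
318 + 724 = 1042

MXLII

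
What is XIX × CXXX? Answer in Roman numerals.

XIX = 19
CXXX = 130
19 × 130 = 2470

MMCDLXX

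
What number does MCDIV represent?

MCDIV: M=1000, CD=400, IV=4
1000 + 400 + 4 = 1404

1404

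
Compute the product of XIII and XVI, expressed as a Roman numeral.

XIII = 13
XVI = 16
13 × 16 = 208

CCVIII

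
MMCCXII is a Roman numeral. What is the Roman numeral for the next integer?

MMCCXII = 2212, so the next integer is 2212 + 1 = 2213

MMCCXIII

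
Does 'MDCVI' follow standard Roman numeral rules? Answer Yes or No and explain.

'MDCVI': Check the rules: uses only the symbols I, V, X, L, C, D, M; no symbol is repeated more than three times in a row; V, L and D each appear at most once; no smaller symbol precedes a larger one (values never increase from left to right). Value: M (1000) + D (500) + C (100) + V (5) + I (1) = 1606. So it is a valid standard Roman numeral.

Yes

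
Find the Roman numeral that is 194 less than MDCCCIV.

MDCCCIV = 1804
1804 - 194 = 1610

MDCX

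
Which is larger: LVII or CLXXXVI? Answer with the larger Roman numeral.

LVII = 57
CLXXXVI = 186
186 is larger

CLXXXVI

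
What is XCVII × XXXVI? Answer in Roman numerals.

XCVII = 97
XXXVI = 36
97 × 36 = 3492

MMMCDXCII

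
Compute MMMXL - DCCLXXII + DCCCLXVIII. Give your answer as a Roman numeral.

MMMXL = 3040, DCCLXXII = 772, DCCCLXVIII = 868
3040 - 772 = 2268
2268 + 868 = 3136

MMMCXXXVI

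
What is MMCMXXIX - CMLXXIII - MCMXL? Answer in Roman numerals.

MMCMXXIX = 2929, CMLXXIII = 973, MCMXL = 1940
2929 - 973 = 1956
1956 - 1940 = 16

XVI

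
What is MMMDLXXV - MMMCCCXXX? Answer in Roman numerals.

MMMDLXXV = 3575
MMMCCCXXX = 3330
3575 - 3330 = 245

CCXLV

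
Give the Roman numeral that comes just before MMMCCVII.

MMMCCVII = 3207, so the previous integer is 3207 - 1 = 3206

MMMCCVI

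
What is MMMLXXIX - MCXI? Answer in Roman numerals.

MMMLXXIX = 3079
MCXI = 1111
3079 - 1111 = 1968

MCMLXVIII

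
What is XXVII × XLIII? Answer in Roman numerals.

XXVII = 27
XLIII = 43
27 × 43 = 1161

MCLXI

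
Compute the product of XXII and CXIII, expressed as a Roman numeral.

XXII = 22
CXIII = 113
22 × 113 = 2486

MMCDLXXXVI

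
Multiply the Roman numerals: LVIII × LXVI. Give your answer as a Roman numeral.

LVIII = 58
LXVI = 66
58 × 66 = 3828

MMMDCCCXXVIII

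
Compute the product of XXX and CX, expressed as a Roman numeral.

XXX = 30
CX = 110
30 × 110 = 3300

MMMCCC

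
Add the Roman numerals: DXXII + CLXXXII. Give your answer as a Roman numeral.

DXXII = 522
CLXXXII = 182
522 + 182 = 704

DCCIV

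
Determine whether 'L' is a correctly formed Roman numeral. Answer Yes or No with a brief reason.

'L': Check the rules: uses only the symbols I, V, X, L, C, D, M; no symbol is repeated more than three times in a row; V, L and D each appear at most once; no smaller symbol precedes a larger one (values never increase from left to right). Value: L = 50. So it is a valid standard Roman numeral.

Yes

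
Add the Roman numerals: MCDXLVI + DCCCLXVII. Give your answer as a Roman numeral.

MCDXLVI = 1446
DCCCLXVII = 867
1446 + 867 = 2313

MMCCCXIII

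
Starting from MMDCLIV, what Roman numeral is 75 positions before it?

MMDCLIV = 2654
2654 - 75 = 2579

MMDLXXIX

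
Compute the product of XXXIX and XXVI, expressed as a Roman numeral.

XXXIX = 39
XXVI = 26
39 × 26 = 1014

MXIV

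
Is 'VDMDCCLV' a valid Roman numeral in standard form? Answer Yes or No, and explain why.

'VDMDCCLV': V should not appear more than once

No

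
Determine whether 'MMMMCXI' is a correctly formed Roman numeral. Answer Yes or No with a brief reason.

'MMMMCXI': More than 3 consecutive M's

No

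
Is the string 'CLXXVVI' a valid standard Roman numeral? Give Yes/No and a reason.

'CLXXVVI': V should not appear more than once

No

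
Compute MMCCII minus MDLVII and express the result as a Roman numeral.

MMCCII = 2202
MDLVII = 1557
2202 - 1557 = 645

DCXLV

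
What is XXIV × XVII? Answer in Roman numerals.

XXIV = 24
XVII = 17
24 × 17 = 408

CDVIII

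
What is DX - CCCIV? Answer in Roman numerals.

DX = 510
CCCIV = 304
510 - 304 = 206

CCVI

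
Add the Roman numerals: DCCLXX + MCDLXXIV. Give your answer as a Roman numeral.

DCCLXX = 770
MCDLXXIV = 1474
770 + 1474 = 2244

MMCCXLIV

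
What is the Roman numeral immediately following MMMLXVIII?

MMMLXVIII = 3068; next is 3069

MMMLXIX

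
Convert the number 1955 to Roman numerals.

Convert 1955 to Roman numerals:
  1955 contains 1×1000 (M)
  955 contains 1×900 (CM)
  55 contains 1×50 (L)
  5 contains 1×5 (V)

MCMLV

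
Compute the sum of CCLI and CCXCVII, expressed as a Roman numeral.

CCLI = 251
CCXCVII = 297
251 + 297 = 548

DXLVIII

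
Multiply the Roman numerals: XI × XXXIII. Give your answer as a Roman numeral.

XI = 11
XXXIII = 33
11 × 33 = 363

CCCLXIII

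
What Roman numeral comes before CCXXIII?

CCXXIII = 223; previous is 222

CCXXII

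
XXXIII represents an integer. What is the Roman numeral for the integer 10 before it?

XXXIII = 33
33 - 10 = 23

XXIII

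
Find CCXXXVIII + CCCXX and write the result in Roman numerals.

CCXXXVIII = 238
CCCXX = 320
238 + 320 = 558

DLVIII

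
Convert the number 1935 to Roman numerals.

Convert 1935 to Roman numerals:
  1935 contains 1×1000 (M)
  935 contains 1×900 (CM)
  35 contains 3×10 (XXX)
  5 contains 1×5 (V)

MCMXXXV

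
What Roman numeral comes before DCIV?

DCIV = 604; previous is 603

DCIII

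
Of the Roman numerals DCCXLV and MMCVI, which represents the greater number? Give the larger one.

DCCXLV = 745
MMCVI = 2106
2106 is larger

MMCVI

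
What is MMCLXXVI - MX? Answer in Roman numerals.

MMCLXXVI = 2176
MX = 1010
2176 - 1010 = 1166

MCLXVI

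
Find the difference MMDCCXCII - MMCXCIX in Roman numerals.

MMDCCXCII = 2792
MMCXCIX = 2199
2792 - 2199 = 593

DXCIII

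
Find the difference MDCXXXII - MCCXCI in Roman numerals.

MDCXXXII = 1632
MCCXCI = 1291
1632 - 1291 = 341

CCCXLI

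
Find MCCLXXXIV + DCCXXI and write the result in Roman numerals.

MCCLXXXIV = 1284
DCCXXI = 721
1284 + 721 = 2005

MMV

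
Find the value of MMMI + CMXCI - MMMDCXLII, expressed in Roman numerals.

MMMI = 3001, CMXCI = 991, MMMDCXLII = 3642
3001 + 991 = 3992
3992 - 3642 = 350

CCCL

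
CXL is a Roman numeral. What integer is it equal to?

CXL: C=100, XL=40
100 + 40 = 140

140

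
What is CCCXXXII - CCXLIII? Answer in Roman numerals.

CCCXXXII = 332
CCXLIII = 243
332 - 243 = 89

LXXXIX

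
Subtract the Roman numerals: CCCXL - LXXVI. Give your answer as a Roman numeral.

CCCXL = 340
LXXVI = 76
340 - 76 = 264

CCLXIV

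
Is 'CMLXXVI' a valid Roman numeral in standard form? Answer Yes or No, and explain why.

'CMLXXVI': Check the rules: uses only the symbols I, V, X, L, C, D, M; no symbol is repeated more than three times in a row; V, L and D each appear at most once; the only place a smaller symbol precedes a larger one is the allowed subtractive pair CM, the symbol right after such a pair (if any) is smaller than the pair's first symbol, and otherwise the values never increase from left to right. Value: CM (900) + L (50) + X (10) + X (10) + V (5) + I (1) = 976. So it is a valid standard Roman numeral.

Yes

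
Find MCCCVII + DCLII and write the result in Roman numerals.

MCCCVII = 1307
DCLII = 652
1307 + 652 = 1959

MCMLIX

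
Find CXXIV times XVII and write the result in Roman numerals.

CXXIV = 124
XVII = 17
124 × 17 = 2108

MMCVIII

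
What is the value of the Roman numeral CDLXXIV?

CDLXXIV: CD=400, L=50, X=10, X=10, IV=4
400 + 50 + 10 + 10 + 4 = 474

474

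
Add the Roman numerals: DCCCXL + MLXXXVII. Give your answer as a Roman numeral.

DCCCXL = 840
MLXXXVII = 1087
840 + 1087 = 1927

MCMXXVII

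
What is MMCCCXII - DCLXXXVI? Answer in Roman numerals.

MMCCCXII = 2312
DCLXXXVI = 686
2312 - 686 = 1626

MDCXXVI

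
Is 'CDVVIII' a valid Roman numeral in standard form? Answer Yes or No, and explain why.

'CDVVIII': V should not appear more than once

No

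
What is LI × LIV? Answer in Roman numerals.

LI = 51
LIV = 54
51 × 54 = 2754

MMDCCLIV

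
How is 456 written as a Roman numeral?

Convert 456 to Roman numerals:
  456 contains 1×400 (CD)
  56 contains 1×50 (L)
  6 contains 1×5 (V)
  1 contains 1×1 (I)

CDLVI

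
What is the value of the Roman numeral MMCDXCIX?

MMCDXCIX: M=1000, M=1000, CD=400, XC=90, IX=9
1000 + 1000 + 400 + 90 + 9 = 2499

2499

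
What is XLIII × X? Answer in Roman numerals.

XLIII = 43
X = 10
43 × 10 = 430

CDXXX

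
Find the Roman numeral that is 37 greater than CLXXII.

CLXXII = 172
172 + 37 = 209

CCIX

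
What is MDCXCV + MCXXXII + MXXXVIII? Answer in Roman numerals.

MDCXCV = 1695, MCXXXII = 1132, MXXXVIII = 1038
1695 + 1132 = 2827
2827 + 1038 = 3865

MMMDCCCLXV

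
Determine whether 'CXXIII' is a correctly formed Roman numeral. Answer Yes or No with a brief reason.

'CXXIII': Check the rules: uses only the symbols I, V, X, L, C, D, M; no symbol is repeated more than three times in a row; V, L and D each appear at most once; no smaller symbol precedes a larger one (values never increase from left to right). Value: C (100) + X (10) + X (10) + I (1) + I (1) + I (1) = 123. So it is a valid standard Roman numeral.

Yes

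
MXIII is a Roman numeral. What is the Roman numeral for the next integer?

MXIII = 1013; next is 1014

MXIV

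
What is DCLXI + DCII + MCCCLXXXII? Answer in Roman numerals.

DCLXI = 661, DCII = 602, MCCCLXXXII = 1382
661 + 602 = 1263
1263 + 1382 = 2645

MMDCXLV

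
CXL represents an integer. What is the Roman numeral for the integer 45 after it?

CXL = 140
140 + 45 = 185

CLXXXV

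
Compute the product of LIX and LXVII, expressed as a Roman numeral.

LIX = 59
LXVII = 67
59 × 67 = 3953

MMMCMLIII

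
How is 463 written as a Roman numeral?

Convert 463 to Roman numerals:
  463 contains 1×400 (CD)
  63 contains 1×50 (L)
  13 contains 1×10 (X)
  3 contains 3×1 (III)

CDLXIII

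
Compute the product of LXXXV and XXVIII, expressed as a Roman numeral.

LXXXV = 85
XXVIII = 28
85 × 28 = 2380

MMCCCLXXX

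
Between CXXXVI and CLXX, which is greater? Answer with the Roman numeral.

CXXXVI = 136
CLXX = 170
170 is larger

CLXX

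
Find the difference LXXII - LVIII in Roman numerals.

LXXII = 72
LVIII = 58
72 - 58 = 14

XIV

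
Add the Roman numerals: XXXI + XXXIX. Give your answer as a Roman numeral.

XXXI = 31
XXXIX = 39
31 + 39 = 70

LXX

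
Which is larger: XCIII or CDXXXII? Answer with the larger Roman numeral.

XCIII = 93
CDXXXII = 432
432 is larger

CDXXXII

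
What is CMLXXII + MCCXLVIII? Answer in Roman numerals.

CMLXXII = 972
MCCXLVIII = 1248
972 + 1248 = 2220

MMCCXX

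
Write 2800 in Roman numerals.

Convert 2800 to Roman numerals:
  2800 contains 2×1000 (MM)
  800 contains 1×500 (D)
  300 contains 3×100 (CCC)

MMDCCC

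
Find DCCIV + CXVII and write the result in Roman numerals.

DCCIV = 704
CXVII = 117
704 + 117 = 821

DCCCXXI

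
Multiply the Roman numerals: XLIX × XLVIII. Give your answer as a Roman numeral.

XLIX = 49
XLVIII = 48
49 × 48 = 2352

MMCCCLII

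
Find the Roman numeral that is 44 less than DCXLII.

DCXLII = 642
642 - 44 = 598

DXCVIII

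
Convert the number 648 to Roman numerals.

Convert 648 to Roman numerals:
  648 contains 1×500 (D)
  148 contains 1×100 (C)
  48 contains 1×40 (XL)
  8 contains 1×5 (V)
  3 contains 3×1 (III)

DCXLVIII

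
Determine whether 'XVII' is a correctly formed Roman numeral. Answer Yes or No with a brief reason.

'XVII': Check the rules: uses only the symbols I, V, X, L, C, D, M; no symbol is repeated more than three times in a row; V, L and D each appear at most once; no smaller symbol precedes a larger one (values never increase from left to right). Value: X (10) + V (5) + I (1) + I (1) = 17. So it is a valid standard Roman numeral.

Yes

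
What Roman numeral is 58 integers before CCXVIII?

CCXVIII = 218
218 - 58 = 160

CLX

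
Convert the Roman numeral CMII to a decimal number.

CMII: CM=900, I=1, I=1
900 + 1 + 1 = 902

902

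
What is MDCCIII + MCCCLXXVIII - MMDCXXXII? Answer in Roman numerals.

MDCCIII = 1703, MCCCLXXVIII = 1378, MMDCXXXII = 2632
1703 + 1378 = 3081
3081 - 2632 = 449

CDXLIX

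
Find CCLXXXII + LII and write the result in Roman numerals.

CCLXXXII = 282
LII = 52
282 + 52 = 334

CCCXXXIV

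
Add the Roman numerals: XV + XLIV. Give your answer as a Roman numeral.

XV = 15
XLIV = 44
15 + 44 = 59

LIX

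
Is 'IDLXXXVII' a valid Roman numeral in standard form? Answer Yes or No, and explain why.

'IDLXXXVII': Invalid subtractive combination: ID

No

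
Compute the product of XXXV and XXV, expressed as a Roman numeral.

XXXV = 35
XXV = 25
35 × 25 = 875

DCCCLXXV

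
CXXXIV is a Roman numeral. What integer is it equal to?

CXXXIV: C=100, X=10, X=10, X=10, IV=4
100 + 10 + 10 + 10 + 4 = 134

134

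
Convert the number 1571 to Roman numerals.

Convert 1571 to Roman numerals:
  1571 contains 1×1000 (M)
  571 contains 1×500 (D)
  71 contains 1×50 (L)
  21 contains 2×10 (XX)
  1 contains 1×1 (I)

MDLXXI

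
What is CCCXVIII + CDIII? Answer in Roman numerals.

CCCXVIII = 318
CDIII = 403
318 + 403 = 721

DCCXXI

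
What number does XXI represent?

XXI: X=10, X=10, I=1
10 + 10 + 1 = 21

21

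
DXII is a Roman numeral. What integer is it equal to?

DXII: D=500, X=10, I=1, I=1
500 + 10 + 1 + 1 = 512

512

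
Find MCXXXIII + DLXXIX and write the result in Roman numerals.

MCXXXIII = 1133
DLXXIX = 579
1133 + 579 = 1712

MDCCXII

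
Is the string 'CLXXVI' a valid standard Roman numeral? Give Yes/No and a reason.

'CLXXVI': Check the rules: uses only the symbols I, V, X, L, C, D, M; no symbol is repeated more than three times in a row; V, L and D each appear at most once; no smaller symbol precedes a larger one (values never increase from left to right). Value: C (100) + L (50) + X (10) + X (10) + V (5) + I (1) = 176. So it is a valid standard Roman numeral.

Yes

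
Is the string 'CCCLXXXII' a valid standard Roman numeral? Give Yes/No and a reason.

'CCCLXXXII': Check the rules: uses only the symbols I, V, X, L, C, D, M; no symbol is repeated more than three times in a row; V, L and D each appear at most once; no smaller symbol precedes a larger one (values never increase from left to right). Value: C (100) + C (100) + C (100) + L (50) + X (10) + X (10) + X (10) + I (1) + I (1) = 382. So it is a valid standard Roman numeral.

Yes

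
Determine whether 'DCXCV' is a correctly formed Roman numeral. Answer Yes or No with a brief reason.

'DCXCV': Check the rules: uses only the symbols I, V, X, L, C, D, M; no symbol is repeated more than three times in a row; V, L and D each appear at most once; the only place a smaller symbol precedes a larger one is the allowed subtractive pair XC, the symbol right after such a pair (if any) is smaller than the pair's first symbol, and otherwise the values never increase from left to right. Value: D (500) + C (100) + XC (90) + V (5) = 695. So it is a valid standard Roman numeral.

Yes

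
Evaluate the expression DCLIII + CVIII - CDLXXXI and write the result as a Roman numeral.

DCLIII = 653, CVIII = 108, CDLXXXI = 481
653 + 108 = 761
761 - 481 = 280

CCLXXX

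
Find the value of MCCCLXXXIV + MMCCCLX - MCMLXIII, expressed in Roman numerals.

MCCCLXXXIV = 1384, MMCCCLX = 2360, MCMLXIII = 1963
1384 + 2360 = 3744
3744 - 1963 = 1781

MDCCLXXXI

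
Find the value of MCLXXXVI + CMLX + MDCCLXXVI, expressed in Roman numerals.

MCLXXXVI = 1186, CMLX = 960, MDCCLXXVI = 1776
1186 + 960 = 2146
2146 + 1776 = 3922

MMMCMXXII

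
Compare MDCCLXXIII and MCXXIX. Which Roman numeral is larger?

MDCCLXXIII = 1773
MCXXIX = 1129
1773 is larger

MDCCLXXIII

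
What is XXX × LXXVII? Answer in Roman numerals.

XXX = 30
LXXVII = 77
30 × 77 = 2310

MMCCCX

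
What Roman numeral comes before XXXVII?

XXXVII = 37, so the previous integer is 37 - 1 = 36

XXXVI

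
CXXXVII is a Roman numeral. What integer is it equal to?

CXXXVII: C=100, X=10, X=10, X=10, V=5, I=1, I=1
100 + 10 + 10 + 10 + 5 + 1 + 1 = 137

137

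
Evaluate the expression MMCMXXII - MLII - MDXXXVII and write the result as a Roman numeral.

MMCMXXII = 2922, MLII = 1052, MDXXXVII = 1537
2922 - 1052 = 1870
1870 - 1537 = 333

CCCXXXIII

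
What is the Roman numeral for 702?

Convert 702 to Roman numerals:
  702 contains 1×500 (D)
  202 contains 2×100 (CC)
  2 contains 2×1 (II)

DCCII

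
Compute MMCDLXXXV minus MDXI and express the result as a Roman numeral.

MMCDLXXXV = 2485
MDXI = 1511
2485 - 1511 = 974

CMLXXIV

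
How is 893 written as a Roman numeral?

Convert 893 to Roman numerals:
  893 contains 1×500 (D)
  393 contains 3×100 (CCC)
  93 contains 1×90 (XC)
  3 contains 3×1 (III)

DCCCXCIII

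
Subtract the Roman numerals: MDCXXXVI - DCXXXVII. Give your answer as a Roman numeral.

MDCXXXVI = 1636
DCXXXVII = 637
1636 - 637 = 999

CMXCIX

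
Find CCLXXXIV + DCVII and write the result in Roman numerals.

CCLXXXIV = 284
DCVII = 607
284 + 607 = 891

DCCCXCI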